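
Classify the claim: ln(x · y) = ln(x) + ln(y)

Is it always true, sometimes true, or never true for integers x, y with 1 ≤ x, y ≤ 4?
The identity holds for every pair in the range. For instance at (x, y) = (2, 3): both sides equal ln(6) ≈ 1.792.

Answer: Always true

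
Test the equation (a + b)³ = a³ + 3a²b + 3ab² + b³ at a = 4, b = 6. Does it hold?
Holds

Substituting a = 4, b = 6:

LHS = (4 + 6)³ = 1000
RHS = 4³ + 3·4²·6 + 3·4·6² + 6³ = 1000

LHS = RHS, so the equation holds at this point.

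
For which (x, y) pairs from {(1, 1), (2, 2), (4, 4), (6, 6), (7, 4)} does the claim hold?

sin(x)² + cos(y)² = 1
(1, 1), (2, 2), (4, 4), (6, 6)

Testing each pair:
(1, 1): LHS = cos(1)² + sin(1)² = 1, RHS = 1 → holds
(2, 2): LHS = cos(2)² + sin(2)² = 1, RHS = 1 → holds
(4, 4): LHS = cos(4)² + sin(4)² = 1, RHS = 1 → holds
(6, 6): LHS = sin(6)² + cos(6)² = 1, RHS = 1 → holds
(7, 4): LHS = cos(4)² + sin(7)² ≈ 0.8589, RHS = 1 → fails

4 of 5 pairs satisfy the claim.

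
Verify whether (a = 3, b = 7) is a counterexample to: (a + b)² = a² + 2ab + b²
Substituting a = 3, b = 7:
LHS = (3 + 7)² = 100
RHS = 3² + 2·3·7 + 7² = 100

The sides agree, so this pair does not disprove the claim.

Answer: No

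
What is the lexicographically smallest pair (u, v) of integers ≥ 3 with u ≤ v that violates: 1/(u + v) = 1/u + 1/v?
Substituting (3, 3) into the claim:
LHS = 1/(3 + 3) = 1/6
RHS = 1/3 + 1/3 = 2/3

Since LHS ≠ RHS, this pair disproves the claim, and no lexicographically smaller pair (u ≤ v, integers ≥ 3) does.

For instance (7, 9) is also a counterexample (LHS = 1/16, RHS = 16/63), but it's lexicographically larger.

Answer: (u, v) = (3, 3)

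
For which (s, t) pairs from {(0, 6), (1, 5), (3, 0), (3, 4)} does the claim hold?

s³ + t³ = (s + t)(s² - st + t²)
Testing each pair:
(0, 6): LHS = 216, RHS = 216 → holds
(1, 5): LHS = 126, RHS = 126 → holds
(3, 0): LHS = 27, RHS = 27 → holds
(3, 4): LHS = 91, RHS = 91 → holds

Every pair satisfies the claim.

Answer: All pairs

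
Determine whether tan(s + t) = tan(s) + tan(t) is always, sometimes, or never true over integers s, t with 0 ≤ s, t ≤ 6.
Sometimes true

It holds at (s, t) = (5, 0) (both sides equal tan(5) ≈ -3.381), but fails at (s, t) = (6, 6) (LHS = tan(12) ≈ -0.6359, RHS = 2·tan(6) ≈ -0.582).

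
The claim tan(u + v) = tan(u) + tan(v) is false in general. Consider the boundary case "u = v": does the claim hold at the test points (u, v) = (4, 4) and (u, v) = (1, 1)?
No, fails at both test points

At (4, 4): LHS = tan(8) ≈ -6.8 ≠ RHS = 2·tan(4) ≈ 2.316
At (1, 1): LHS = tan(2) ≈ -2.185 ≠ RHS = 2·tan(1) ≈ 3.115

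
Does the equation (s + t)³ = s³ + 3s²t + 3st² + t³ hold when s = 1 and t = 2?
Substituting s = 1, t = 2:

LHS = (1 + 2)³ = 27
RHS = 1³ + 3·1²·2 + 3·1·2² + 2³ = 27

LHS = RHS, so the equation holds at this point.

Answer: Holds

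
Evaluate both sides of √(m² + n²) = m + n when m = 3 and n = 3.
LHS = √(3² + 3²) = 3·√(2) ≈ 4.243
RHS = 3 + 3 = 6

LHS ≠ RHS (they differ by about 1.757), so the equation does not hold here.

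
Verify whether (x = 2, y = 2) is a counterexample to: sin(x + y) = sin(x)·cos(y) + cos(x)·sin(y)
Substituting x = 2, y = 2:
LHS = sin(2 + 2) = sin(4) ≈ -0.7568
RHS = sin(2)·cos(2) + cos(2)·sin(2) = 2·sin(2)·cos(2) ≈ -0.7568

The sides agree, so this pair does not disprove the claim.

Answer: No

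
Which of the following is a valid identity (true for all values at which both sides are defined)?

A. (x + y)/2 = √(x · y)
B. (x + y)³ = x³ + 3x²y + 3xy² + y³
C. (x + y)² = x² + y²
B

A: fails at (4, 5) — LHS = 9/2, RHS = 2·√(5) ≈ 4.472.
B: holds — e.g. at (1, 3), both sides equal 64.
C: fails at (4, 5) — LHS = 81, RHS = 41.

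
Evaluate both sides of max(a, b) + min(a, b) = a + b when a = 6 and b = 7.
LHS = max(6, 7) + min(6, 7) = 13
RHS = 6 + 7 = 13

LHS = RHS: the two sides agree.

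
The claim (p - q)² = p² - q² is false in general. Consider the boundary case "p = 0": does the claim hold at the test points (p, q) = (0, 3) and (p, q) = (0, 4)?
No, fails at both test points

At (0, 3): LHS = 9 ≠ RHS = -9
At (0, 4): LHS = 16 ≠ RHS = -16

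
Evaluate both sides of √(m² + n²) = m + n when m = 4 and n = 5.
LHS = √(4² + 5²) = √(41) ≈ 6.403
RHS = 4 + 5 = 9

LHS ≠ RHS (they differ by about 2.597), so the equation does not hold here.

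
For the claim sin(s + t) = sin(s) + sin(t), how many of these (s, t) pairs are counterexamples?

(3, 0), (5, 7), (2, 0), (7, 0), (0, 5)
Testing each pair:
(3, 0): LHS = sin(3) ≈ 0.1411, RHS = sin(3) ≈ 0.1411 → satisfies claim
(5, 7): LHS = sin(12) ≈ -0.5366, RHS = sin(5) + sin(7) ≈ -0.3019 → counterexample
(2, 0): LHS = sin(2) ≈ 0.9093, RHS = sin(2) ≈ 0.9093 → satisfies claim
(7, 0): LHS = sin(7) ≈ 0.657, RHS = sin(7) ≈ 0.657 → satisfies claim
(0, 5): LHS = sin(5) ≈ -0.9589, RHS = sin(5) ≈ -0.9589 → satisfies claim

That makes 1 counterexample.

Answer: 1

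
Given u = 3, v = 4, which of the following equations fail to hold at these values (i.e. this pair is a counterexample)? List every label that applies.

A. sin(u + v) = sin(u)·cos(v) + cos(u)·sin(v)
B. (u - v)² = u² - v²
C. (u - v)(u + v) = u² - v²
B

Evaluating each claim at the given values:
A. LHS = sin(7) ≈ 0.657, RHS = sin(3)·cos(4) + sin(4)·cos(3) ≈ 0.657 → holds here (LHS = RHS)
B. LHS = 1, RHS = -7 → fails here (LHS ≠ RHS)
C. LHS = -7, RHS = -7 → holds here (LHS = RHS)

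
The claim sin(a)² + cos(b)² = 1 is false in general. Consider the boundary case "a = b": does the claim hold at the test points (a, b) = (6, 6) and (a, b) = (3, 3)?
Yes, holds at both test points

At (6, 6): LHS = sin(6)² + cos(6)² = 1, RHS = 1 → equal
At (3, 3): LHS = sin(3)² + cos(3)² = 1, RHS = 1 → equal

So the claim does hold at both of these boundary points, even though it is not an identity.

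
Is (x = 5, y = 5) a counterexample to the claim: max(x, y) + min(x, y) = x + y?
Substituting x = 5, y = 5:
LHS = max(5, 5) + min(5, 5) = 10
RHS = 5 + 5 = 10

The sides agree, so this pair does not disprove the claim.

Answer: No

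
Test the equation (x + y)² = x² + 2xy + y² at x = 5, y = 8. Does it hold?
Substituting x = 5, y = 8:

LHS = (5 + 8)² = 169
RHS = 5² + 2·5·8 + 8² = 169

LHS = RHS, so the equation holds at this point.

Answer: Holds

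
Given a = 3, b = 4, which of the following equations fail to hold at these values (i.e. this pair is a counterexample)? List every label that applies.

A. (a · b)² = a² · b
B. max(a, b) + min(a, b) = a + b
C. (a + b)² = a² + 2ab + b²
Evaluating each claim at the given values:
A. LHS = 144, RHS = 36 → fails here (LHS ≠ RHS)
B. LHS = 7, RHS = 7 → holds here (LHS = RHS)
C. LHS = 49, RHS = 49 → holds here (LHS = RHS)

Answer: A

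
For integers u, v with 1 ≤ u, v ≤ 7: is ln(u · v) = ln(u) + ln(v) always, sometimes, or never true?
Always true

The identity holds for every pair in the range. For instance at (u, v) = (1, 4): both sides equal ln(4) ≈ 1.386.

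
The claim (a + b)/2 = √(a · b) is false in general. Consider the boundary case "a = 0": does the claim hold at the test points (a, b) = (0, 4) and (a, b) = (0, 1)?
No, fails at both test points

At (0, 4): LHS = 2 ≠ RHS = 0
At (0, 1): LHS = 1/2 ≠ RHS = 0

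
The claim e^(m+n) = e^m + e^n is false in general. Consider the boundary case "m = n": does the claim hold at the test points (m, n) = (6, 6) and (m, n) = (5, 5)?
No, fails at both test points

At (6, 6): LHS = e^12 ≈ 162754.8 ≠ RHS = 2·e^6 ≈ 806.9
At (5, 5): LHS = e^10 ≈ 22026.5 ≠ RHS = 2·e^5 ≈ 296.8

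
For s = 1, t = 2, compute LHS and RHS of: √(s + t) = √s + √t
LHS = √(1 + 2) = √(3) ≈ 1.732
RHS = √1 + √2 = 1 + √(2) ≈ 2.414

LHS ≠ RHS (they differ by about 0.6822), so the equation does not hold here.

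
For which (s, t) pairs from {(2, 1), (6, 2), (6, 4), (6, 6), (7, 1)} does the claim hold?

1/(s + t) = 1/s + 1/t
None

Testing each pair:
(2, 1): LHS = 1/3, RHS = 3/2 → fails
(6, 2): LHS = 1/8, RHS = 2/3 → fails
(6, 4): LHS = 1/10, RHS = 5/12 → fails
(6, 6): LHS = 1/12, RHS = 1/3 → fails
(7, 1): LHS = 1/8, RHS = 8/7 → fails

No pair satisfies the claim.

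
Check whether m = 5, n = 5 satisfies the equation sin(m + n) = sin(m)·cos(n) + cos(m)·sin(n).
Holds

Substituting m = 5, n = 5:

LHS = sin(5 + 5) = sin(10) ≈ -0.544
RHS = sin(5)·cos(5) + cos(5)·sin(5) = 2·sin(5)·cos(5) ≈ -0.544

LHS = RHS, so the equation holds at this point.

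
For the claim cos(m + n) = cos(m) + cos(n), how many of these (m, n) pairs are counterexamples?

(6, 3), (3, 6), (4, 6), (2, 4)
Testing each pair:
(6, 3): LHS = cos(9) ≈ -0.9111, RHS = cos(3) + cos(6) ≈ -0.02982 → counterexample
(3, 6): LHS = cos(9) ≈ -0.9111, RHS = cos(3) + cos(6) ≈ -0.02982 → counterexample
(4, 6): LHS = cos(10) ≈ -0.8391, RHS = cos(4) + cos(6) ≈ 0.3065 → counterexample
(2, 4): LHS = cos(6) ≈ 0.9602, RHS = cos(4) + cos(2) ≈ -1.07 → counterexample

That makes 4 counterexamples.

Answer: 4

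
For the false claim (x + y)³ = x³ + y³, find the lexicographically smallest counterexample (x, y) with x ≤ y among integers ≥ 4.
(x, y) = (4, 4)

Substituting (4, 4) into the claim:
LHS = (4 + 4)³ = 512
RHS = 4³ + 4³ = 128

Since LHS ≠ RHS, this pair disproves the claim, and no lexicographically smaller pair (x ≤ y, integers ≥ 4) does.

For instance (4, 8) is also a counterexample (LHS = 1728, RHS = 576), but it's lexicographically larger.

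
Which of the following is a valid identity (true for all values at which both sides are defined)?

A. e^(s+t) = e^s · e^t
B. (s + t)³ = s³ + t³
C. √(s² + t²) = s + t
A

A: holds — e.g. at (2, 4), both sides equal e^6 ≈ 403.4.
B: fails at (6, 7) — LHS = 2197, RHS = 559.
C: fails at (2, 4) — LHS = 2·√(5) ≈ 4.472, RHS = 6.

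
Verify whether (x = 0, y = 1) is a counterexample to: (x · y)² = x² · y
Substituting x = 0, y = 1:
LHS = (0 · 1)² = 0
RHS = 0² · 1 = 0

The sides agree, so this pair does not disprove the claim.

Answer: No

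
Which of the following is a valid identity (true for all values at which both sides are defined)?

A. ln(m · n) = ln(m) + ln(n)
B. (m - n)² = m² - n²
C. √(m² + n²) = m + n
A: holds — e.g. at (1, 2), both sides equal ln(2) ≈ 0.6931.
B: fails at (2, 3) — LHS = 1, RHS = -5.
C: fails at (2, 3) — LHS = √(13) ≈ 3.606, RHS = 5.

Answer: A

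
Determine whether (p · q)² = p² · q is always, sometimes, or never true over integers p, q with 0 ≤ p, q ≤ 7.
Sometimes true

It holds at (p, q) = (5, 1) (both sides equal 25), but fails at (p, q) = (2, 5) (LHS = 100, RHS = 20).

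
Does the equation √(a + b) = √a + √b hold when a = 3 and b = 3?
Fails

Substituting a = 3, b = 3:

LHS = √(3 + 3) = √(6) ≈ 2.449
RHS = √3 + √3 = 2·√(3) ≈ 3.464

LHS ≠ RHS, so the equation does not hold at this point.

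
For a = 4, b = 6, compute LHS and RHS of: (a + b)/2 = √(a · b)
LHS = (4 + 6)/2 = 5
RHS = √(4 · 6) = 2·√(6) ≈ 4.899

LHS ≠ RHS (they differ by about 0.101), so the equation does not hold here.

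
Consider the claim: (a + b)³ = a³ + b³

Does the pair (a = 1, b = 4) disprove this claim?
Yes

Substituting a = 1, b = 4:
LHS = (1 + 4)³ = 125
RHS = 1³ + 4³ = 65

Since LHS ≠ RHS, this pair disproves the claim.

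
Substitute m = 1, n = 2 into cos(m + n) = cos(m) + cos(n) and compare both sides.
LHS = cos(1 + 2) = cos(3) ≈ -0.99
RHS = cos(1) + cos(2) ≈ 0.1242

LHS ≠ RHS (they differ by about 1.114), so the equation does not hold here.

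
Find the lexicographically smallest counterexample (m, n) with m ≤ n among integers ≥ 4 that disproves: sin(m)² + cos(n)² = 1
(m, n) = (4, 5)

At (4, 4): both sides equal 1, so it holds there.

Substituting (4, 5) into the claim:
LHS = sin(4)² + cos(5)² ≈ 0.6532
RHS = 1

Since LHS ≠ RHS, this pair disproves the claim, and no lexicographically smaller pair (m ≤ n, integers ≥ 4) does.

For instance (6, 8) is also a counterexample (LHS = cos(8)² + sin(6)² ≈ 0.09924, RHS = 1), but it's lexicographically larger.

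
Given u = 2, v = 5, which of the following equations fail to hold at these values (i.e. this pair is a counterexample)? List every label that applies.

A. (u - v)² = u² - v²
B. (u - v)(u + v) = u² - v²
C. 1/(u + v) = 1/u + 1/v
Evaluating each claim at the given values:
A. LHS = 9, RHS = -21 → fails here (LHS ≠ RHS)
B. LHS = -21, RHS = -21 → holds here (LHS = RHS)
C. LHS = 1/7, RHS = 7/10 → fails here (LHS ≠ RHS)

Answer: A, C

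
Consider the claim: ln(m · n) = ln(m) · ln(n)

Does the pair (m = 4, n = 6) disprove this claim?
Yes

Substituting m = 4, n = 6:
LHS = ln(4 · 6) = ln(24) ≈ 3.178
RHS = ln(4) · ln(6) ≈ 2.484

Since LHS ≠ RHS, this pair disproves the claim.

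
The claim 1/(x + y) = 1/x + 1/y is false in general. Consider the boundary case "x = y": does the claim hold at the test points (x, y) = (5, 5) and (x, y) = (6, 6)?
No, fails at both test points

At (5, 5): LHS = 1/10 ≠ RHS = 2/5
At (6, 6): LHS = 1/12 ≠ RHS = 1/3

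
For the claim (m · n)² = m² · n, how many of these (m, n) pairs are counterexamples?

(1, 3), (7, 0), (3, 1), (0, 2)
1

Testing each pair:
(1, 3): LHS = 9, RHS = 3 → counterexample
(7, 0): LHS = 0, RHS = 0 → satisfies claim
(3, 1): LHS = 9, RHS = 9 → satisfies claim
(0, 2): LHS = 0, RHS = 0 → satisfies claim

That makes 1 counterexample.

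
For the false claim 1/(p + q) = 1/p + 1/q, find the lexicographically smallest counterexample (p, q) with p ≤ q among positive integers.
(p, q) = (1, 1)

Substituting (1, 1) into the claim:
LHS = 1/(1 + 1) = 1/2
RHS = 1/1 + 1/1 = 2

Since LHS ≠ RHS, this pair disproves the claim, and no lexicographically smaller pair (p ≤ q, positive integers) does.

For instance (7, 8) is also a counterexample (LHS = 1/15, RHS = 15/56), but it's lexicographically larger.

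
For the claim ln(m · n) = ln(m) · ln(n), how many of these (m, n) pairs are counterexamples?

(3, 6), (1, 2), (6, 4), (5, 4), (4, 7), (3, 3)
Testing each pair:
(3, 6): LHS = ln(18) ≈ 2.89, RHS = ln(3)·ln(6) ≈ 1.968 → counterexample
(1, 2): LHS = ln(2) ≈ 0.6931, RHS = 0 → counterexample
(6, 4): LHS = ln(24) ≈ 3.178, RHS = ln(4)·ln(6) ≈ 2.484 → counterexample
(5, 4): LHS = ln(20) ≈ 2.996, RHS = ln(4)·ln(5) ≈ 2.231 → counterexample
(4, 7): LHS = ln(28) ≈ 3.332, RHS = ln(4)·ln(7) ≈ 2.698 → counterexample
(3, 3): LHS = ln(9) ≈ 2.197, RHS = ln(3)² ≈ 1.207 → counterexample

That makes 6 counterexamples.

Answer: 6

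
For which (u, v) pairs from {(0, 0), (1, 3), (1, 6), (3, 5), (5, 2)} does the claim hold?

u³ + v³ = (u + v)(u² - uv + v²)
All pairs

Testing each pair:
(0, 0): LHS = 0, RHS = 0 → holds
(1, 3): LHS = 28, RHS = 28 → holds
(1, 6): LHS = 217, RHS = 217 → holds
(3, 5): LHS = 152, RHS = 152 → holds
(5, 2): LHS = 133, RHS = 133 → holds

Every pair satisfies the claim.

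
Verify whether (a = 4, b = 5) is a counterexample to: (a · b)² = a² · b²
Substituting a = 4, b = 5:
LHS = (4 · 5)² = 400
RHS = 4² · 5² = 400

The sides agree, so this pair does not disprove the claim.

Answer: No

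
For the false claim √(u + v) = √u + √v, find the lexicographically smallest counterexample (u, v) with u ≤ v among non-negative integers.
Substituting (1, 1) into the claim:
LHS = √(1 + 1) = √(2) ≈ 1.414
RHS = √1 + √1 = 2

Since LHS ≠ RHS, this pair disproves the claim, and no lexicographically smaller pair (u ≤ v, non-negative integers) does.

For instance (1, 6) is also a counterexample (LHS = √(7) ≈ 2.646, RHS = 1 + √(6) ≈ 3.449), but it's lexicographically larger.

Answer: (u, v) = (1, 1)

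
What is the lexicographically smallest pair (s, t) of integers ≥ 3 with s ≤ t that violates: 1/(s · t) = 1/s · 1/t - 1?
(s, t) = (3, 3)

Substituting (3, 3) into the claim:
LHS = 1/(3 · 3) = 1/9
RHS = 1/3 · 1/3 - 1 = -8/9

Since LHS ≠ RHS, this pair disproves the claim, and no lexicographically smaller pair (s ≤ t, integers ≥ 3) does.

For instance (6, 6) is also a counterexample (LHS = 1/36, RHS = -35/36), but it's lexicographically larger.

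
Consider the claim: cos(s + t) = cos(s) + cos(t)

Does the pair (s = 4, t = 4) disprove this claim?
Yes

Substituting s = 4, t = 4:
LHS = cos(4 + 4) = cos(8) ≈ -0.1455
RHS = cos(4) + cos(4) = 2·cos(4) ≈ -1.307

Since LHS ≠ RHS, this pair disproves the claim.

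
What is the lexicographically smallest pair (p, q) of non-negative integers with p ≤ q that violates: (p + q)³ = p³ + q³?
(p, q) = (1, 1)

Substituting (1, 1) into the claim:
LHS = (1 + 1)³ = 8
RHS = 1³ + 1³ = 2

Since LHS ≠ RHS, this pair disproves the claim, and no lexicographically smaller pair (p ≤ q, non-negative integers) does.

For instance (3, 6) is also a counterexample (LHS = 729, RHS = 243), but it's lexicographically larger.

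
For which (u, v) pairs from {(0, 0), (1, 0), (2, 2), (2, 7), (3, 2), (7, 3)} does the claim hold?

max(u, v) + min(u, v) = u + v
All pairs

Testing each pair:
(0, 0): LHS = 0, RHS = 0 → holds
(1, 0): LHS = 1, RHS = 1 → holds
(2, 2): LHS = 4, RHS = 4 → holds
(2, 7): LHS = 9, RHS = 9 → holds
(3, 2): LHS = 5, RHS = 5 → holds
(7, 3): LHS = 10, RHS = 10 → holds

Every pair satisfies the claim.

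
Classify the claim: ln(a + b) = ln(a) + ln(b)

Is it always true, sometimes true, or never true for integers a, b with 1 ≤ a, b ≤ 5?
Sometimes true

It holds at (a, b) = (2, 2) (both sides equal ln(4) ≈ 1.386), but fails at (a, b) = (1, 3) (LHS = ln(4) ≈ 1.386, RHS = ln(3) ≈ 1.099).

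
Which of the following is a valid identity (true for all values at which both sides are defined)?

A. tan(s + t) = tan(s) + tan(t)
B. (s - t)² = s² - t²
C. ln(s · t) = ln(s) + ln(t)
C

A: fails at (5, 5) — LHS = tan(10) ≈ 0.6484, RHS = 2·tan(5) ≈ -6.761.
B: fails at (3, 7) — LHS = 16, RHS = -40.
C: holds — e.g. at (6, 7), both sides equal ln(42) ≈ 3.738.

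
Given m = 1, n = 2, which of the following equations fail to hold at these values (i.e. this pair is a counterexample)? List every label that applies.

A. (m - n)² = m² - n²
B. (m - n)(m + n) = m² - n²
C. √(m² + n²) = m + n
Evaluating each claim at the given values:
A. LHS = 1, RHS = -3 → fails here (LHS ≠ RHS)
B. LHS = -3, RHS = -3 → holds here (LHS = RHS)
C. LHS = √(5) ≈ 2.236, RHS = 3 → fails here (LHS ≠ RHS)

Answer: A, C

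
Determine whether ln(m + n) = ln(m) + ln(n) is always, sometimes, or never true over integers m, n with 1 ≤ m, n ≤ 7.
Sometimes true

It holds at (m, n) = (2, 2) (both sides equal ln(4) ≈ 1.386), but fails at (m, n) = (7, 6) (LHS = ln(13) ≈ 2.565, RHS = ln(6) + ln(7) ≈ 3.738).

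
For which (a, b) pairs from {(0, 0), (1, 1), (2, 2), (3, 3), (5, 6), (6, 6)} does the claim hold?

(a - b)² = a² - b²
Testing each pair:
(0, 0): LHS = 0, RHS = 0 → holds
(1, 1): LHS = 0, RHS = 0 → holds
(2, 2): LHS = 0, RHS = 0 → holds
(3, 3): LHS = 0, RHS = 0 → holds
(5, 6): LHS = 1, RHS = -11 → fails
(6, 6): LHS = 0, RHS = 0 → holds

5 of 6 pairs satisfy the claim.

Answer: (0, 0), (1, 1), (2, 2), (3, 3), (6, 6)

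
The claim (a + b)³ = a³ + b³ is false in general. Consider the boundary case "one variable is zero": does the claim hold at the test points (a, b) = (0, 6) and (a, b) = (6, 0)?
At (0, 6): LHS = 216, RHS = 216 → equal
At (6, 0): LHS = 216, RHS = 216 → equal

So the claim does hold at both of these boundary points, even though it is not an identity.

Answer: Yes, holds at both test points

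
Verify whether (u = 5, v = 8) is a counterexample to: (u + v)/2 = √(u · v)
Yes

Substituting u = 5, v = 8:
LHS = (5 + 8)/2 = 13/2
RHS = √(5 · 8) = 2·√(10) ≈ 6.325

Since LHS ≠ RHS, this pair disproves the claim.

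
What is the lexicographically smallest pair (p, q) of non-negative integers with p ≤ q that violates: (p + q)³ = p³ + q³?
(p, q) = (1, 1)

At (0, 0): both sides equal 0, so it holds there.
At (0, 4): both sides equal 64, so it holds there.

Substituting (1, 1) into the claim:
LHS = (1 + 1)³ = 8
RHS = 1³ + 1³ = 2

Since LHS ≠ RHS, this pair disproves the claim, and no lexicographically smaller pair (p ≤ q, non-negative integers) does.

For instance (6, 7) is also a counterexample (LHS = 2197, RHS = 559), but it's lexicographically larger.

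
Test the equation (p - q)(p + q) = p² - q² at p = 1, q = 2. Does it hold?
Substituting p = 1, q = 2:

LHS = (1 - 2)(1 + 2) = -3
RHS = 1² - 2² = -3

LHS = RHS, so the equation holds at this point.

Answer: Holds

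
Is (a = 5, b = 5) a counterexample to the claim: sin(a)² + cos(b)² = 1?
Substituting a = 5, b = 5:
LHS = sin(5)² + cos(5)² = 1
RHS = 1

The sides agree, so this pair does not disprove the claim.

Answer: No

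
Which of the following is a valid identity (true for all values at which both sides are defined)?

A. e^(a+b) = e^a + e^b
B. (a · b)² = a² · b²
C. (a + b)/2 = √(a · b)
A: fails at (2, 3) — LHS = e^5 ≈ 148.4, RHS = e^2 + e^3 ≈ 27.47.
B: holds — e.g. at (2, 5), both sides equal 100.
C: fails at (4, 5) — LHS = 9/2, RHS = 2·√(5) ≈ 4.472.

Answer: B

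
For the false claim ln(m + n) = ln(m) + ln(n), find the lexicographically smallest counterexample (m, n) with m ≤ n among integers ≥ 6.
Substituting (6, 6) into the claim:
LHS = ln(6 + 6) = ln(12) ≈ 2.485
RHS = ln(6) + ln(6) = 2·ln(6) ≈ 3.584

Since LHS ≠ RHS, this pair disproves the claim, and no lexicographically smaller pair (m ≤ n, integers ≥ 6) does.

For instance (11, 13) is also a counterexample (LHS = ln(24) ≈ 3.178, RHS = ln(11) + ln(13) ≈ 4.963), but it's lexicographically larger.

Answer: (m, n) = (6, 6)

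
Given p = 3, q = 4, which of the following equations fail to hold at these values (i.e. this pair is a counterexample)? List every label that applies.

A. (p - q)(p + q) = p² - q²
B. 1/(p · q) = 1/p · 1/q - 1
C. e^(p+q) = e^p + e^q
B, C

Evaluating each claim at the given values:
A. LHS = -7, RHS = -7 → holds here (LHS = RHS)
B. LHS = 1/12, RHS = -11/12 → fails here (LHS ≠ RHS)
C. LHS = e^7 ≈ 1097, RHS = e^3 + e^4 ≈ 74.68 → fails here (LHS ≠ RHS)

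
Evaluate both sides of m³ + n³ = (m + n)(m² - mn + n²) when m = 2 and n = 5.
LHS = 2³ + 5³ = 133
RHS = (2 + 5)(2² - 2·5 + 5²) = 133

LHS = RHS: the two sides agree.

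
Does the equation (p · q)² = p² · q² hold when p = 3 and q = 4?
Holds

Substituting p = 3, q = 4:

LHS = (3 · 4)² = 144
RHS = 3² · 4² = 144

LHS = RHS, so the equation holds at this point.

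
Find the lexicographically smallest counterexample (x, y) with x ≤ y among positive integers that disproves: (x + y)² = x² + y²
(x, y) = (1, 1)

Substituting (1, 1) into the claim:
LHS = (1 + 1)² = 4
RHS = 1² + 1² = 2

Since LHS ≠ RHS, this pair disproves the claim, and no lexicographically smaller pair (x ≤ y, positive integers) does.

For instance (6, 7) is also a counterexample (LHS = 169, RHS = 85), but it's lexicographically larger.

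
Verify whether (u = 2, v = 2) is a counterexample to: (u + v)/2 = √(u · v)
Substituting u = 2, v = 2:
LHS = (2 + 2)/2 = 2
RHS = √(2 · 2) = 2

The sides agree, so this pair does not disprove the claim.

Answer: No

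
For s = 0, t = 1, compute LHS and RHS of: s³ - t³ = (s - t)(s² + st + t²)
LHS = 0³ - 1³ = -1
RHS = (0 - 1)(0² + 0·1 + 1²) = -1

LHS = RHS: the two sides agree.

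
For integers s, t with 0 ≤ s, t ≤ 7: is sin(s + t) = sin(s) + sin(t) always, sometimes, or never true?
It holds at (s, t) = (0, 4) (both sides equal sin(4) ≈ -0.7568), but fails at (s, t) = (1, 1) (LHS = sin(2) ≈ 0.9093, RHS = 2·sin(1) ≈ 1.683).

Answer: Sometimes true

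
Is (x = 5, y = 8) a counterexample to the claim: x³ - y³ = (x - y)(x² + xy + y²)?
Substituting x = 5, y = 8:
LHS = 5³ - 8³ = -387
RHS = (5 - 8)(5² + 5·8 + 8²) = -387

The sides agree, so this pair does not disprove the claim.

Answer: No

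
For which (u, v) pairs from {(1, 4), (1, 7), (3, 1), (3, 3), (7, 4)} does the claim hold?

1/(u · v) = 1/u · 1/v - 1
Testing each pair:
(1, 4): LHS = 1/4, RHS = -3/4 → fails
(1, 7): LHS = 1/7, RHS = -6/7 → fails
(3, 1): LHS = 1/3, RHS = -2/3 → fails
(3, 3): LHS = 1/9, RHS = -8/9 → fails
(7, 4): LHS = 1/28, RHS = -27/28 → fails

No pair satisfies the claim.

Answer: None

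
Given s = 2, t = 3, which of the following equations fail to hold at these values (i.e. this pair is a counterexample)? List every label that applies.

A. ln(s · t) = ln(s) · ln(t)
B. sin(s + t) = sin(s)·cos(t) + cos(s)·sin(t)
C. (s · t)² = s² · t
Evaluating each claim at the given values:
A. LHS = ln(6) ≈ 1.792, RHS = ln(2)·ln(3) ≈ 0.7615 → fails here (LHS ≠ RHS)
B. LHS = sin(5) ≈ -0.9589, RHS = sin(2)·cos(3) + sin(3)·cos(2) ≈ -0.9589 → holds here (LHS = RHS)
C. LHS = 36, RHS = 12 → fails here (LHS ≠ RHS)

Answer: A, C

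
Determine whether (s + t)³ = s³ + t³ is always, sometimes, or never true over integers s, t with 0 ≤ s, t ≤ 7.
Sometimes true

It holds at (s, t) = (0, 3) (both sides equal 27), but fails at (s, t) = (5, 5) (LHS = 1000, RHS = 250).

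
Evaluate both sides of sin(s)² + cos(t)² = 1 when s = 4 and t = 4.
LHS = sin(4)² + cos(4)² = 1
RHS = 1

LHS = RHS: the two sides agree.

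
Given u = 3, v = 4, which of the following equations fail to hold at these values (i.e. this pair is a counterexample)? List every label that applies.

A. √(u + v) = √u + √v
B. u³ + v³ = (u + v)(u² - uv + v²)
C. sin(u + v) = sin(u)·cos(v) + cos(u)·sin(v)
Evaluating each claim at the given values:
A. LHS = √(7) ≈ 2.646, RHS = √(3) + 2 ≈ 3.732 → fails here (LHS ≠ RHS)
B. LHS = 91, RHS = 91 → holds here (LHS = RHS)
C. LHS = sin(7) ≈ 0.657, RHS = sin(3)·cos(4) + sin(4)·cos(3) ≈ 0.657 → holds here (LHS = RHS)

Answer: A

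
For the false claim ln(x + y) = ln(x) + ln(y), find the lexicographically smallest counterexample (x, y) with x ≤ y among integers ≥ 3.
Substituting (3, 3) into the claim:
LHS = ln(3 + 3) = ln(6) ≈ 1.792
RHS = ln(3) + ln(3) = 2·ln(3) ≈ 2.197

Since LHS ≠ RHS, this pair disproves the claim, and no lexicographically smaller pair (x ≤ y, integers ≥ 3) does.

For instance (9, 10) is also a counterexample (LHS = ln(19) ≈ 2.944, RHS = ln(9) + ln(10) ≈ 4.5), but it's lexicographically larger.

Answer: (x, y) = (3, 3)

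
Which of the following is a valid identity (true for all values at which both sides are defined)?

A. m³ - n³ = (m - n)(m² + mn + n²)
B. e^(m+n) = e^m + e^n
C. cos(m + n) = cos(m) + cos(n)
A: holds — e.g. at (6, 7), both sides equal -127.
B: fails at (2, 2) — LHS = e^4 ≈ 54.6, RHS = 2·e^2 ≈ 14.78.
C: fails at (4, 5) — LHS = cos(9) ≈ -0.9111, RHS = cos(4) + cos(5) ≈ -0.37.

Answer: A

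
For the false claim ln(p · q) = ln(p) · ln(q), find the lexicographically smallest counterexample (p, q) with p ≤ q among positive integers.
At (1, 1): both sides equal 0, so it holds there.

Substituting (1, 2) into the claim:
LHS = ln(1 · 2) = ln(2) ≈ 0.6931
RHS = ln(1) · ln(2) = 0

Since LHS ≠ RHS, this pair disproves the claim, and no lexicographically smaller pair (p ≤ q, positive integers) does.

For instance (5, 8) is also a counterexample (LHS = ln(40) ≈ 3.689, RHS = ln(5)·ln(8) ≈ 3.347), but it's lexicographically larger.

Answer: (p, q) = (1, 2)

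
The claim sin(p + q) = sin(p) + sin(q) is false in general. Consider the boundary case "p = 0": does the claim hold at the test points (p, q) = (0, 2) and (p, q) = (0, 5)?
Yes, holds at both test points

At (0, 2): LHS = sin(2) ≈ 0.9093, RHS = sin(2) ≈ 0.9093 → equal
At (0, 5): LHS = sin(5) ≈ -0.9589, RHS = sin(5) ≈ -0.9589 → equal

So the claim does hold at both of these boundary points, even though it is not an identity.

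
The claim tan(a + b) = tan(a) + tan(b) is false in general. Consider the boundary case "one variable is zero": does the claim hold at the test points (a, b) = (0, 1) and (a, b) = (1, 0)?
Yes, holds at both test points

At (0, 1): LHS = tan(1) ≈ 1.557, RHS = tan(1) ≈ 1.557 → equal
At (1, 0): LHS = tan(1) ≈ 1.557, RHS = tan(1) ≈ 1.557 → equal

So the claim does hold at both of these boundary points, even though it is not an identity.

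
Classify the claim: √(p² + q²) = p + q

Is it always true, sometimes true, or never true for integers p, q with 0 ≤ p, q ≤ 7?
It holds at (p, q) = (0, 2) (both sides equal 2), but fails at (p, q) = (7, 3) (LHS = √(58) ≈ 7.616, RHS = 10).

Answer: Sometimes true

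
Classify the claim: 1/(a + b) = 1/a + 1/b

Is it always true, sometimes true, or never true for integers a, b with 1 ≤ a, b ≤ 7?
The claim fails for every pair in the range. For instance at (a, b) = (4, 2): LHS = 1/6, RHS = 3/4.

Answer: Never true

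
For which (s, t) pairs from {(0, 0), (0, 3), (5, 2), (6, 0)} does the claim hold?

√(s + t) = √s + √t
Testing each pair:
(0, 0): LHS = 0, RHS = 0 → holds
(0, 3): LHS = √(3) ≈ 1.732, RHS = √(3) ≈ 1.732 → holds
(5, 2): LHS = √(7) ≈ 2.646, RHS = √(2) + √(5) ≈ 3.65 → fails
(6, 0): LHS = √(6) ≈ 2.449, RHS = √(6) ≈ 2.449 → holds

3 of 4 pairs satisfy the claim.

Answer: (0, 0), (0, 3), (6, 0)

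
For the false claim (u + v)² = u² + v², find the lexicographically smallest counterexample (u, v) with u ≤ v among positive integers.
(u, v) = (1, 1)

Substituting (1, 1) into the claim:
LHS = (1 + 1)² = 4
RHS = 1² + 1² = 2

Since LHS ≠ RHS, this pair disproves the claim, and no lexicographically smaller pair (u ≤ v, positive integers) does.

For instance (2, 4) is also a counterexample (LHS = 36, RHS = 20), but it's lexicographically larger.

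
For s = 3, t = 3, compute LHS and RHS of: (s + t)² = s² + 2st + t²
LHS = (3 + 3)² = 36
RHS = 3² + 2·3·3 + 3² = 36

LHS = RHS: the two sides agree.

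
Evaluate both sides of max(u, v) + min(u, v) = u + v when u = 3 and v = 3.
LHS = max(3, 3) + min(3, 3) = 6
RHS = 3 + 3 = 6

LHS = RHS: the two sides agree.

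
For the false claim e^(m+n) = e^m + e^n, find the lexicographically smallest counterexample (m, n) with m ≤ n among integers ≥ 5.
Substituting (5, 5) into the claim:
LHS = e^(5+5) = e^10 ≈ 22026.5
RHS = e^5 + e^5 = 2·e^5 ≈ 296.8

Since LHS ≠ RHS, this pair disproves the claim, and no lexicographically smaller pair (m ≤ n, integers ≥ 5) does.

For instance (9, 12) is also a counterexample (LHS = e^21 ≈ 1318815734.5, RHS = e^9 + e^12 ≈ 170857.9), but it's lexicographically larger.

Answer: (m, n) = (5, 5)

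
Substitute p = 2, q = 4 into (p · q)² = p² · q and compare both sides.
LHS = (2 · 4)² = 64
RHS = 2² · 4 = 16

LHS ≠ RHS, so the equation does not hold here.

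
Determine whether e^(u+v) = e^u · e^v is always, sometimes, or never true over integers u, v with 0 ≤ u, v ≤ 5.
The identity holds for every pair in the range. For instance at (u, v) = (2, 2): both sides equal e^4 ≈ 54.6.

Answer: Always true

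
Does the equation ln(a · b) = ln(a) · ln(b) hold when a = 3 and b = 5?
Substituting a = 3, b = 5:

LHS = ln(3 · 5) = ln(15) ≈ 2.708
RHS = ln(3) · ln(5) ≈ 1.768

LHS ≠ RHS, so the equation does not hold at this point.

Answer: Fails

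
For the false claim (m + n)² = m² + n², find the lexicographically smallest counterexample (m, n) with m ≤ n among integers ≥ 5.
(m, n) = (5, 5)

Substituting (5, 5) into the claim:
LHS = (5 + 5)² = 100
RHS = 5² + 5² = 50

Since LHS ≠ RHS, this pair disproves the claim, and no lexicographically smaller pair (m ≤ n, integers ≥ 5) does.

For instance (10, 12) is also a counterexample (LHS = 484, RHS = 244), but it's lexicographically larger.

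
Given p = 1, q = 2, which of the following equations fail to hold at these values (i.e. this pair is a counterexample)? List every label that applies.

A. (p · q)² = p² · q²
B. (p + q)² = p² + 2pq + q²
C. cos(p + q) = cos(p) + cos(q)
Evaluating each claim at the given values:
A. LHS = 4, RHS = 4 → holds here (LHS = RHS)
B. LHS = 9, RHS = 9 → holds here (LHS = RHS)
C. LHS = cos(3) ≈ -0.99, RHS = cos(2) + cos(1) ≈ 0.1242 → fails here (LHS ≠ RHS)

Answer: C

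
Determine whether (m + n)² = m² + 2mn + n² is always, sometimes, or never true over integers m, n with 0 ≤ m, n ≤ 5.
Always true

The identity holds for every pair in the range. For instance at (m, n) = (5, 2): both sides equal 49.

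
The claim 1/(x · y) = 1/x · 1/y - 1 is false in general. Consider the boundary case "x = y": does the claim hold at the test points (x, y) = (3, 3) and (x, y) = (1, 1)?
At (3, 3): LHS = 1/9 ≠ RHS = -8/9
At (1, 1): LHS = 1 ≠ RHS = 0

Answer: No, fails at both test points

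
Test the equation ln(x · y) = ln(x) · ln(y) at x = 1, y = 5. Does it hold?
Fails

Substituting x = 1, y = 5:

LHS = ln(1 · 5) = ln(5) ≈ 1.609
RHS = ln(1) · ln(5) = 0

LHS ≠ RHS, so the equation does not hold at this point.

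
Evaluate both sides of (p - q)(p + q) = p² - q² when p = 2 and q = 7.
LHS = (2 - 7)(2 + 7) = -45
RHS = 2² - 7² = -45

LHS = RHS: the two sides agree.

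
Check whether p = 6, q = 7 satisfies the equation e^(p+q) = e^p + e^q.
Substituting p = 6, q = 7:

LHS = e^(6+7) = e^13 ≈ 442413.4
RHS = e^6 + e^7 ≈ 1500

LHS ≠ RHS, so the equation does not hold at this point.

Answer: Fails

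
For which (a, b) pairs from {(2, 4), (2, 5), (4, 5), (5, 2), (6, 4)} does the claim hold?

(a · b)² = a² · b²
Testing each pair:
(2, 4): LHS = 64, RHS = 64 → holds
(2, 5): LHS = 100, RHS = 100 → holds
(4, 5): LHS = 400, RHS = 400 → holds
(5, 2): LHS = 100, RHS = 100 → holds
(6, 4): LHS = 576, RHS = 576 → holds

Every pair satisfies the claim.

Answer: All pairs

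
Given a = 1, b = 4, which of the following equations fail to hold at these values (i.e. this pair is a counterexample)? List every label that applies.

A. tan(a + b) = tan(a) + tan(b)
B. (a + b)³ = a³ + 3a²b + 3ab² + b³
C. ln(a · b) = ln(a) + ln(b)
Evaluating each claim at the given values:
A. LHS = tan(5) ≈ -3.381, RHS = tan(4) + tan(1) ≈ 2.715 → fails here (LHS ≠ RHS)
B. LHS = 125, RHS = 125 → holds here (LHS = RHS)
C. LHS = ln(4) ≈ 1.386, RHS = ln(4) ≈ 1.386 → holds here (LHS = RHS)

Answer: A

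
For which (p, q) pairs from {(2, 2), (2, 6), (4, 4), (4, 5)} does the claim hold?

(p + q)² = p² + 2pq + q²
Testing each pair:
(2, 2): LHS = 16, RHS = 16 → holds
(2, 6): LHS = 64, RHS = 64 → holds
(4, 4): LHS = 64, RHS = 64 → holds
(4, 5): LHS = 81, RHS = 81 → holds

Every pair satisfies the claim.

Answer: All pairs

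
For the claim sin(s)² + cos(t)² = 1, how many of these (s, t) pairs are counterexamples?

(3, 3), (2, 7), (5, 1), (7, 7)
Testing each pair:
(3, 3): LHS = sin(3)² + cos(3)² = 1, RHS = 1 → satisfies claim
(2, 7): LHS = cos(7)² + sin(2)² ≈ 1.395, RHS = 1 → counterexample
(5, 1): LHS = cos(1)² + sin(5)² ≈ 1.211, RHS = 1 → counterexample
(7, 7): LHS = sin(7)² + cos(7)² = 1, RHS = 1 → satisfies claim

That makes 2 counterexamples.

Answer: 2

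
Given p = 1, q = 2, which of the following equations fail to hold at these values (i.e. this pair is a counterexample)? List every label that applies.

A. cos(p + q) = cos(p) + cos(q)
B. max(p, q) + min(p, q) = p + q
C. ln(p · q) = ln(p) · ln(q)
Evaluating each claim at the given values:
A. LHS = cos(3) ≈ -0.99, RHS = cos(2) + cos(1) ≈ 0.1242 → fails here (LHS ≠ RHS)
B. LHS = 3, RHS = 3 → holds here (LHS = RHS)
C. LHS = ln(2) ≈ 0.6931, RHS = 0 → fails here (LHS ≠ RHS)

Answer: A, C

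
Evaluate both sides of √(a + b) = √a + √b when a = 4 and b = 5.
LHS = √(4 + 5) = 3
RHS = √4 + √5 = 2 + √(5) ≈ 4.236

LHS ≠ RHS (they differ by about 1.236), so the equation does not hold here.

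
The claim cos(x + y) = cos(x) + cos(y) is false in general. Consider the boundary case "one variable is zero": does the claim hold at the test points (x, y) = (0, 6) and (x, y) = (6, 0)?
No, fails at both test points

At (0, 6): LHS = cos(6) ≈ 0.9602 ≠ RHS = cos(6) + 1 ≈ 1.96
At (6, 0): LHS = cos(6) ≈ 0.9602 ≠ RHS = cos(6) + 1 ≈ 1.96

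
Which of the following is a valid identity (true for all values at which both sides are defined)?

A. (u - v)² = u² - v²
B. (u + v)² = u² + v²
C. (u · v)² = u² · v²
A: fails at (3, 5) — LHS = 4, RHS = -16.
B: fails at (1, 2) — LHS = 9, RHS = 5.
C: holds — e.g. at (4, 6), both sides equal 576.

Answer: C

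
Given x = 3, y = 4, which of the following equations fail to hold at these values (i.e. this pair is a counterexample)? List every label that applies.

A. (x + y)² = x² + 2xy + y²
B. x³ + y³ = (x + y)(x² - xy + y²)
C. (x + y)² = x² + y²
C

Evaluating each claim at the given values:
A. LHS = 49, RHS = 49 → holds here (LHS = RHS)
B. LHS = 91, RHS = 91 → holds here (LHS = RHS)
C. LHS = 49, RHS = 25 → fails here (LHS ≠ RHS)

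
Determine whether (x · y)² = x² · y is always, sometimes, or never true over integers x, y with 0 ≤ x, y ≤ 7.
It holds at (x, y) = (5, 1) (both sides equal 25), but fails at (x, y) = (3, 4) (LHS = 144, RHS = 36).

Answer: Sometimes true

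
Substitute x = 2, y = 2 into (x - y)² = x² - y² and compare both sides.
LHS = (2 - 2)² = 0
RHS = 2² - 2² = 0

LHS = RHS: the two sides agree.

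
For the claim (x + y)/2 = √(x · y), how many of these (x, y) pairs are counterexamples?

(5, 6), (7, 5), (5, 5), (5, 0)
Testing each pair:
(5, 6): LHS = 11/2, RHS = √(30) ≈ 5.477 → counterexample
(7, 5): LHS = 6, RHS = √(35) ≈ 5.916 → counterexample
(5, 5): LHS = 5, RHS = 5 → satisfies claim
(5, 0): LHS = 5/2, RHS = 0 → counterexample

That makes 3 counterexamples.

Answer: 3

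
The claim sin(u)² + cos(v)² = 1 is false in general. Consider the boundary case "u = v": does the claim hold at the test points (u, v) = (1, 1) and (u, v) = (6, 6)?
Yes, holds at both test points

At (1, 1): LHS = cos(1)² + sin(1)² = 1, RHS = 1 → equal
At (6, 6): LHS = sin(6)² + cos(6)² = 1, RHS = 1 → equal

So the claim does hold at both of these boundary points, even though it is not an identity.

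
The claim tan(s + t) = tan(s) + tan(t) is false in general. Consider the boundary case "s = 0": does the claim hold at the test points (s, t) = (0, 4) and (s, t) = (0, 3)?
Yes, holds at both test points

At (0, 4): LHS = tan(4) ≈ 1.158, RHS = tan(4) ≈ 1.158 → equal
At (0, 3): LHS = tan(3) ≈ -0.1425, RHS = tan(3) ≈ -0.1425 → equal

So the claim does hold at both of these boundary points, even though it is not an identity.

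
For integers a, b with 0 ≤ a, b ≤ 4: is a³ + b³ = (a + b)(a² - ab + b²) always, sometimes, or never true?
Always true

The identity holds for every pair in the range. For instance at (a, b) = (1, 3): both sides equal 28.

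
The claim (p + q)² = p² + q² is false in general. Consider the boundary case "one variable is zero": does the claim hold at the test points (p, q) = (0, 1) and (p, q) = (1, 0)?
At (0, 1): LHS = 1, RHS = 1 → equal
At (1, 0): LHS = 1, RHS = 1 → equal

So the claim does hold at both of these boundary points, even though it is not an identity.

Answer: Yes, holds at both test points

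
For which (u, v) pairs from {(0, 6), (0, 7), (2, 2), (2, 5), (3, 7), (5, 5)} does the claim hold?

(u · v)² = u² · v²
Testing each pair:
(0, 6): LHS = 0, RHS = 0 → holds
(0, 7): LHS = 0, RHS = 0 → holds
(2, 2): LHS = 16, RHS = 16 → holds
(2, 5): LHS = 100, RHS = 100 → holds
(3, 7): LHS = 441, RHS = 441 → holds
(5, 5): LHS = 625, RHS = 625 → holds

Every pair satisfies the claim.

Answer: All pairs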